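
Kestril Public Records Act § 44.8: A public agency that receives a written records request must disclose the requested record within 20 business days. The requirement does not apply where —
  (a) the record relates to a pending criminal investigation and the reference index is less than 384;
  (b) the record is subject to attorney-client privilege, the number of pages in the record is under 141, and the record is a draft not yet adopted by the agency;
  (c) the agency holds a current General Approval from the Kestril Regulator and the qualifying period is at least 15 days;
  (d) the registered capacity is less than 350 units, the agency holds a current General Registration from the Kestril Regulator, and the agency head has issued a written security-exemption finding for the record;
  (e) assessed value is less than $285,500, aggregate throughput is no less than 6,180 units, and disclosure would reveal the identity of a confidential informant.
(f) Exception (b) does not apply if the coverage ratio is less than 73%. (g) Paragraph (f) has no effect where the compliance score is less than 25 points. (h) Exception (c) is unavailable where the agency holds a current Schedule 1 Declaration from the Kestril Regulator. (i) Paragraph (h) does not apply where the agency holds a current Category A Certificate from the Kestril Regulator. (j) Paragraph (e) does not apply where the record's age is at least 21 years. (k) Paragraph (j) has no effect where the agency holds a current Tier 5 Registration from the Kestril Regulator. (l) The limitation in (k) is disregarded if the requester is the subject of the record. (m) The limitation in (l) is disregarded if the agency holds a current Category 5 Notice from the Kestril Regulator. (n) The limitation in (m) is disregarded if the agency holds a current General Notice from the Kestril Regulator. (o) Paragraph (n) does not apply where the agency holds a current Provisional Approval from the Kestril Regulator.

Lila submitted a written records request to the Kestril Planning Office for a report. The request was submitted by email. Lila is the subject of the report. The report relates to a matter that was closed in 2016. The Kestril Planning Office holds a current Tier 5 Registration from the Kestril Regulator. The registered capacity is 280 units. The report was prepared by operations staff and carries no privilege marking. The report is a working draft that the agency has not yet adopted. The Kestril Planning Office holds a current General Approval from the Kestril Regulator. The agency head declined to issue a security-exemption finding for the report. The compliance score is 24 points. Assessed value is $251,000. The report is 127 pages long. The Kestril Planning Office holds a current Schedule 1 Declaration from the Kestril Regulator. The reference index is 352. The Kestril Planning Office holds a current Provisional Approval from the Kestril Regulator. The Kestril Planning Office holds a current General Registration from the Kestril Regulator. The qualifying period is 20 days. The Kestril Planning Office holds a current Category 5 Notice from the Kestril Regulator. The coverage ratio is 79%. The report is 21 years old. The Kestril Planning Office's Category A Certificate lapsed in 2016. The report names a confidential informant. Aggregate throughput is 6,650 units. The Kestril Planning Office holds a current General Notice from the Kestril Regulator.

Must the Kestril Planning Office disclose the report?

No — exception (e) applies; the Kestril Planning Office is not required to disclose the report.

Exception (a) fails — the report relates to a closed matter.
Exception (b) fails — the report carries no privilege marking.
Exception (c) is satisfied on its face — a current General Approval is held; the qualifying period is 20 days, meeting the 15 days threshold. Turning to paragraphs (h)–(i): (h) operates — a current Schedule 1 Declaration is held. (i) is not triggered (no current Category A Certificate is held), so (h) stands. So (c) is unavailable.
Exception (d) requires that the agency head has issued a written security-exemption finding for the record; but the agency head declined to issue a security-exemption finding, so (d) is unavailable.
Exception (e) is satisfied on its face — assessed value is $251,000, less than the $285,500 limit; aggregate throughput is 6,650 units, meeting the 6,180 units threshold; the report names a confidential informant. As to paragraphs (j)–(o): (j) is engaged (the record's age is 21 years, meeting the 21 years threshold), but is displaced by (k): (k) is triggered — a current Tier 5 Registration is held. (l) would limit (k) — Lila is the subject of the report — but (m) sets (l) aside: (m) operates against (l): a current Category 5 Notice is held. (n) would limit (m) — a current General Notice is held — but (o) sets (n) aside: (o) operates against (n): a current Provisional Approval is held. (e) remains available.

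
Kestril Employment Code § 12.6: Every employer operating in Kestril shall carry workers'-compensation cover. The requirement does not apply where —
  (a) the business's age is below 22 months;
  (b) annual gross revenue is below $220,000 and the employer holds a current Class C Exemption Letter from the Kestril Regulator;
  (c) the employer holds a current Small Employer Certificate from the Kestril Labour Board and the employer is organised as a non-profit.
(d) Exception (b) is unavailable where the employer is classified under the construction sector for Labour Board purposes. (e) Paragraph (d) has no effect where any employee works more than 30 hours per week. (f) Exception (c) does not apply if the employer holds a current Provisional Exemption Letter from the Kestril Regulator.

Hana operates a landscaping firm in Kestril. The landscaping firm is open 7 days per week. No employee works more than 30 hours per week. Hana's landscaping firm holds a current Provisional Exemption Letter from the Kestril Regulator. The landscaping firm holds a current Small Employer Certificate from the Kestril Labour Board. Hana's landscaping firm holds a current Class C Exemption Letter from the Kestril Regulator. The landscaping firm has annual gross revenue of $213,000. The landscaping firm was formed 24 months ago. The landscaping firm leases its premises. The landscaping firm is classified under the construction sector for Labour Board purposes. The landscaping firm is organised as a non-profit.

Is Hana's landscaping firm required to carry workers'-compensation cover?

Yes — Hana's landscaping firm must carry workers'-compensation cover.

Exception (a) fails — the business's age is 24 months, not below 22 months.
All of (b)'s requirements are met (annual gross revenue is $213,000, below the $220,000 limit; a current Class C Exemption Letter is held). Turning to paragraphs (d)–(e): (d) applies — the landscaping firm is classified under the construction sector. (e) is inapplicable (no employee exceeds 30 hours/week), so (d) stands. (b) is therefore removed.
Exception (c) is satisfied on its face — a current Small Employer Certificate is held; the employer is a non-profit. However, paragraph (f) must be considered: (f) is triggered — a current Provisional Exemption Letter is held. Exception (c) does not apply.
No exception applies. The general rule governs.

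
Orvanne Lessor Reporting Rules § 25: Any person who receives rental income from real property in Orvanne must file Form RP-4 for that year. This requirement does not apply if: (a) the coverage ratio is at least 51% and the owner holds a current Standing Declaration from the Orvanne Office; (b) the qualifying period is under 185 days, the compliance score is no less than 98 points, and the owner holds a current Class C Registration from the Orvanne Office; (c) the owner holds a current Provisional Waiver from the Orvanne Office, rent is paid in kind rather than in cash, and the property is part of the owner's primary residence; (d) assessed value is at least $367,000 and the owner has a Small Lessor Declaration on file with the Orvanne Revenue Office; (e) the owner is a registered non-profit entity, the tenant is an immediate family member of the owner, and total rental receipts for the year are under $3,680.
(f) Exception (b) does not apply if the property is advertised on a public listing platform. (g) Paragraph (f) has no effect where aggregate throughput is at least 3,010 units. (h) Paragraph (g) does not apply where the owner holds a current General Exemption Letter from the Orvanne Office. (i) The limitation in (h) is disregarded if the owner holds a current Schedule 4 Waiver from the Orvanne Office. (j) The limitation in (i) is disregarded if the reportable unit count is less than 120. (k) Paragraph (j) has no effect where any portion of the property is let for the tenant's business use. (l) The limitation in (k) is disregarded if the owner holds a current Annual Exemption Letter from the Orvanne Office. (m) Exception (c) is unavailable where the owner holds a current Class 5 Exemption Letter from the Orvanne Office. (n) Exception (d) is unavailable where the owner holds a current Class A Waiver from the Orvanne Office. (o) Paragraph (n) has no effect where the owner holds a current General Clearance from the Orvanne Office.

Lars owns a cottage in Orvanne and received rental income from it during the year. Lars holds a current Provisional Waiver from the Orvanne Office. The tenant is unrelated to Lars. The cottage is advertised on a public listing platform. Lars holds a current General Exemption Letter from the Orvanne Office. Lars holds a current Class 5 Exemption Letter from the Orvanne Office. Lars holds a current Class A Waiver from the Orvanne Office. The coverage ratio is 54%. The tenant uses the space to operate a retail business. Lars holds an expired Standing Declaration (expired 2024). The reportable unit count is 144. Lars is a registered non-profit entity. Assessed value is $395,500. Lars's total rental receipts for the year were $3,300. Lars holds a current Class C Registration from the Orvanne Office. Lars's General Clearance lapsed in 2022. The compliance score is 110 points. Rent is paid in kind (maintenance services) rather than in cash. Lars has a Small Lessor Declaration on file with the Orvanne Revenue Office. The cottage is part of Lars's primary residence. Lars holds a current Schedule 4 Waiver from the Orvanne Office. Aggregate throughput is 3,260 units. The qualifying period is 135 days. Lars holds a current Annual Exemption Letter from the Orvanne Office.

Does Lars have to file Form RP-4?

Exception (a) requires that the owner holds a current Standing Declaration from the Orvanne Office; but no current Standing Declaration is held, so (a) is unavailable.
Exception (b): the qualifying period is 135 days, under the 185 days limit; the compliance score is 110 points, meeting the 98 points threshold; a current Class C Registration is held — every condition holds. Considering the limiting provisions: (f) would limit (b) — the property is publicly advertised — but (g) sets (f) aside: (g) operates against (f): aggregate throughput is 3,260 units, meeting the 3,010 units threshold. (h) would limit (g) — a current General Exemption Letter is held — but (i) sets (h) aside: (i) operates against (h): a current Schedule 4 Waiver is held. (j), which would lift (i), does not operate here — the reportable unit count is 144, not less than 120. Exception (b) stands.
Exception (c) is satisfied on its face — a current Provisional Waiver is held; rent is paid in kind; the cottage is part of the primary residence. But applying paragraph (m): (m) is triggered — a current Class 5 Exemption Letter is held. (c) is therefore removed.
Exception (d)'s conditions are all satisfied: assessed value is $395,500, meeting the $367,000 threshold; a Small Lessor Declaration is on file. But: (n) is triggered — a current Class A Waiver is held. (o), which would lift (n), is inapplicable — the General Clearance is not current. (d) is therefore removed.
Exception (e) fails — the tenant is unrelated to the owner.

No — exception (b) applies; Lars is not required to file Form RP-4.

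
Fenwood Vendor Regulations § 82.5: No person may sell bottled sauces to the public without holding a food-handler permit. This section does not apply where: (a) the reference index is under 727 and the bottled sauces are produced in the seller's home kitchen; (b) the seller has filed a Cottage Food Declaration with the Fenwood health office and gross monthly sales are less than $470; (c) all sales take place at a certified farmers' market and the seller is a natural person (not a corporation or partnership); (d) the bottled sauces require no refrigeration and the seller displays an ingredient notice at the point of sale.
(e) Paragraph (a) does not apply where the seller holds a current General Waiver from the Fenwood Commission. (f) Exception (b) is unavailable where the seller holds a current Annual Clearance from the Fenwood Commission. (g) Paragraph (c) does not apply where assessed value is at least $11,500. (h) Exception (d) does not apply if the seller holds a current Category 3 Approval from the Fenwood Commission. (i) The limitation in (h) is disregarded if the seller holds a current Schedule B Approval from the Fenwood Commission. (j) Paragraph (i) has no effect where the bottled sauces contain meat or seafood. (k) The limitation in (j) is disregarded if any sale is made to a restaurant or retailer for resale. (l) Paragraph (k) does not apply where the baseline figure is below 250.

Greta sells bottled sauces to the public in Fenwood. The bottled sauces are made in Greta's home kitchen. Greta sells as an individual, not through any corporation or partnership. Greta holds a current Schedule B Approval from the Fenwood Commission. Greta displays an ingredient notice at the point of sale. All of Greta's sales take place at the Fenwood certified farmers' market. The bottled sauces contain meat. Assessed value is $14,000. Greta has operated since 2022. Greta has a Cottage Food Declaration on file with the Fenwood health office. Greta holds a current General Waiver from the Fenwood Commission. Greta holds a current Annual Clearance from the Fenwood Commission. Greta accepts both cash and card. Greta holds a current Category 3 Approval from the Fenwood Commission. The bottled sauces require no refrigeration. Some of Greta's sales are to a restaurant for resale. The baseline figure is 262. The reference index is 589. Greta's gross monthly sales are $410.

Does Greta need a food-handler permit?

All of (a)'s requirements are met (the reference index is 589, under the 727 limit; the bottled sauces are home-kitchen produced). However, paragraph (e) must be considered: (e) is engaged — a current General Waiver is held. (a) is therefore removed.
All of (b)'s requirements are met (a Cottage Food Declaration is on file; gross monthly sales are $410, less than the $470 limit). But: (f) applies — a current Annual Clearance is held. Exception (b) does not apply.
Exception (c): all sales are at a certified farmers' market; the seller is a natural person — every condition holds. But applying paragraph (g): (g) is triggered — assessed value is $14,000, meeting the $11,500 threshold. (c) is therefore removed.
All of (d)'s requirements are met (the bottled sauces are shelf-stable; an ingredient notice is displayed). Considering the limiting provisions: (h) operates (a current Category 3 Approval is held), but is displaced by (i): (i) operates — a current Schedule B Approval is held. (j) operates (the bottled sauces contain meat), but is displaced by (k): (k) operates against (j): some sales are to a restaurant for resale. (l), which would lift (k), is not triggered — the baseline figure is 262, not below 250. So (d) applies.

No — exception (d) applies; Greta is not required to hold a food-handler permit.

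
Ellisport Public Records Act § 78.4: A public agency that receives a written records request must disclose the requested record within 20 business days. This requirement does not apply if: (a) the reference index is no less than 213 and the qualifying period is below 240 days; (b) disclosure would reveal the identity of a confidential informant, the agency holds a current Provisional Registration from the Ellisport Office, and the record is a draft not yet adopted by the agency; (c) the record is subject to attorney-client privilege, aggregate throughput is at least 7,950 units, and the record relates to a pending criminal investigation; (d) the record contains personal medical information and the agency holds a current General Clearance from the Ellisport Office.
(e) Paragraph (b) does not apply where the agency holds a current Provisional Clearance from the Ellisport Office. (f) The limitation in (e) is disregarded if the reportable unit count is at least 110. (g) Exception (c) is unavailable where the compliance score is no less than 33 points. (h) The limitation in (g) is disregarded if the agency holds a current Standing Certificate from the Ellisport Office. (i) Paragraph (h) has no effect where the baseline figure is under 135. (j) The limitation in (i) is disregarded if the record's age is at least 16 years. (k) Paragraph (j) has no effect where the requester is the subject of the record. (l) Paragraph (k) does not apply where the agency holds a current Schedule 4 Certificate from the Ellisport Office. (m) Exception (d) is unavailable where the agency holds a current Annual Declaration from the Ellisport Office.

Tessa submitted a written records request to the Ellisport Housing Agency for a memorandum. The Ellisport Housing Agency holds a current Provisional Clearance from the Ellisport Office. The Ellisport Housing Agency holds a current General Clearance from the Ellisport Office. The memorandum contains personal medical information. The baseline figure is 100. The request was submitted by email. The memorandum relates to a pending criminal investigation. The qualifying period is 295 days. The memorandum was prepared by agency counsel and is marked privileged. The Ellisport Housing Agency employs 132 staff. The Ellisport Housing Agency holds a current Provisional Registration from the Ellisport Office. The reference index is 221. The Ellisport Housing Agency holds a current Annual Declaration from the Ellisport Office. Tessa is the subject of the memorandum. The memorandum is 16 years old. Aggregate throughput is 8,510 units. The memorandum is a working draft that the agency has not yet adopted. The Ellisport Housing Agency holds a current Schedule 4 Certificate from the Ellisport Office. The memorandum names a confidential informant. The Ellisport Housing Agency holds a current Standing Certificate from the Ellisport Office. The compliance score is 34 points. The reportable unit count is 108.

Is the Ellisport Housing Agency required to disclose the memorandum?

No — exception (c) applies; the Ellisport Housing Agency is not required to disclose the memorandum.

Exception (a) fails — the qualifying period is 295 days, not below 240 days.
Exception (b) is satisfied on its face — the memorandum names a confidential informant; a current Provisional Registration is held; the memorandum is an unadopted draft. But applying paragraphs (e)–(f): (e) operates — a current Provisional Clearance is held. (f) is not triggered (the reportable unit count is 108, short of 110), so (e) stands. So (b) is unavailable.
Exception (c): the memorandum is privileged; aggregate throughput is 8,510 units, meeting the 7,950 units threshold; the memorandum relates to a pending investigation — every condition holds. Considering the limiting provisions: (g) would limit (c) — the compliance score is 34 points, meeting the 33 points threshold — but (h) sets (g) aside: (h) operates — a current Standing Certificate is held. (i) is triggered (the baseline figure is 100, under the 135 limit), but is itself disapplied by (j): (j) operates — the record's age is 16 years, meeting the 16 years threshold. (k) would limit (j) — Tessa is the subject of the memorandum — but (l) sets (k) aside: (l) operates against (k): a current Schedule 4 Certificate is held. So (c) applies.
Exception (d)'s conditions are all satisfied: the memorandum contains personal medical information; a current General Clearance is held. But: (m) operates against (d): a current Annual Declaration is held. So (d) is unavailable.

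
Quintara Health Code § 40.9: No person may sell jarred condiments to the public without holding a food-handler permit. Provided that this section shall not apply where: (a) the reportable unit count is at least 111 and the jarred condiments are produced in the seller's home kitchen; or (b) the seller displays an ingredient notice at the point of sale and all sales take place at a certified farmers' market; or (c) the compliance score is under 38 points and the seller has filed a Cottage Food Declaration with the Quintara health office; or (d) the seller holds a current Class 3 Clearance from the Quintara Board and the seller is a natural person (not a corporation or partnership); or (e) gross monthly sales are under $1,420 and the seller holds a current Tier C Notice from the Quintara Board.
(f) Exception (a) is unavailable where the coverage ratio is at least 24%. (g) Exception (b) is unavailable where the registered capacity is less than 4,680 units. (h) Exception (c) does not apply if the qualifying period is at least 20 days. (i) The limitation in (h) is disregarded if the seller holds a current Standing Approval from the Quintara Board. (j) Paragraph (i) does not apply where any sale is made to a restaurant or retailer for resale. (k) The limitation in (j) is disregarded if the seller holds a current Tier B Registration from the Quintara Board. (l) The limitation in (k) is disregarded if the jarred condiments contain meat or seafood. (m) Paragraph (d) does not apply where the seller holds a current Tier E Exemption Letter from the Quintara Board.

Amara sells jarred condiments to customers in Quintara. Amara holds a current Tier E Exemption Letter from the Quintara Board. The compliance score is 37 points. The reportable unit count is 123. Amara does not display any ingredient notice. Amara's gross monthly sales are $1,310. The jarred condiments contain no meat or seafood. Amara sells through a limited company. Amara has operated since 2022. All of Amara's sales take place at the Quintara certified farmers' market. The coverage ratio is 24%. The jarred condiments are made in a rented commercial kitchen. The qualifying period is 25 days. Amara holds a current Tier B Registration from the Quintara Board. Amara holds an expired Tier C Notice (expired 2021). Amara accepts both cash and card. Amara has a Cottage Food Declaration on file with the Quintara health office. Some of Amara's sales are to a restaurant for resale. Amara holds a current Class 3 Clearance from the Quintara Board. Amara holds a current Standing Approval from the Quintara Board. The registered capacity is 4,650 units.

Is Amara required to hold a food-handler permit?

No — exception (c) applies; Amara is not required to hold a food-handler permit.

Exception (a) fails — the jarred condiments are made in a commercial kitchen, not a home kitchen.
Exception (b) requires that the seller displays an ingredient notice at the point of sale; but no ingredient notice is displayed, so (b) is unavailable.
Exception (c): the compliance score is 37 points, under the 38 points limit; a Cottage Food Declaration is on file — every condition holds. As to paragraphs (h)–(l): (h) would limit (c) — the qualifying period is 25 days, meeting the 20 days threshold — but (i) sets (h) aside: (i) is triggered — a current Standing Approval is held. (j) operates (some sales are to a restaurant for resale), but is set aside by (k): (k) is triggered — a current Tier B Registration is held. (l) does not operate here (the jarred condiments contain no meat or seafood), so (k) stands. (c) remains available.
Exception (d) fails — the seller operates through a limited company.
Exception (e) does not apply: the Tier C Notice is not current.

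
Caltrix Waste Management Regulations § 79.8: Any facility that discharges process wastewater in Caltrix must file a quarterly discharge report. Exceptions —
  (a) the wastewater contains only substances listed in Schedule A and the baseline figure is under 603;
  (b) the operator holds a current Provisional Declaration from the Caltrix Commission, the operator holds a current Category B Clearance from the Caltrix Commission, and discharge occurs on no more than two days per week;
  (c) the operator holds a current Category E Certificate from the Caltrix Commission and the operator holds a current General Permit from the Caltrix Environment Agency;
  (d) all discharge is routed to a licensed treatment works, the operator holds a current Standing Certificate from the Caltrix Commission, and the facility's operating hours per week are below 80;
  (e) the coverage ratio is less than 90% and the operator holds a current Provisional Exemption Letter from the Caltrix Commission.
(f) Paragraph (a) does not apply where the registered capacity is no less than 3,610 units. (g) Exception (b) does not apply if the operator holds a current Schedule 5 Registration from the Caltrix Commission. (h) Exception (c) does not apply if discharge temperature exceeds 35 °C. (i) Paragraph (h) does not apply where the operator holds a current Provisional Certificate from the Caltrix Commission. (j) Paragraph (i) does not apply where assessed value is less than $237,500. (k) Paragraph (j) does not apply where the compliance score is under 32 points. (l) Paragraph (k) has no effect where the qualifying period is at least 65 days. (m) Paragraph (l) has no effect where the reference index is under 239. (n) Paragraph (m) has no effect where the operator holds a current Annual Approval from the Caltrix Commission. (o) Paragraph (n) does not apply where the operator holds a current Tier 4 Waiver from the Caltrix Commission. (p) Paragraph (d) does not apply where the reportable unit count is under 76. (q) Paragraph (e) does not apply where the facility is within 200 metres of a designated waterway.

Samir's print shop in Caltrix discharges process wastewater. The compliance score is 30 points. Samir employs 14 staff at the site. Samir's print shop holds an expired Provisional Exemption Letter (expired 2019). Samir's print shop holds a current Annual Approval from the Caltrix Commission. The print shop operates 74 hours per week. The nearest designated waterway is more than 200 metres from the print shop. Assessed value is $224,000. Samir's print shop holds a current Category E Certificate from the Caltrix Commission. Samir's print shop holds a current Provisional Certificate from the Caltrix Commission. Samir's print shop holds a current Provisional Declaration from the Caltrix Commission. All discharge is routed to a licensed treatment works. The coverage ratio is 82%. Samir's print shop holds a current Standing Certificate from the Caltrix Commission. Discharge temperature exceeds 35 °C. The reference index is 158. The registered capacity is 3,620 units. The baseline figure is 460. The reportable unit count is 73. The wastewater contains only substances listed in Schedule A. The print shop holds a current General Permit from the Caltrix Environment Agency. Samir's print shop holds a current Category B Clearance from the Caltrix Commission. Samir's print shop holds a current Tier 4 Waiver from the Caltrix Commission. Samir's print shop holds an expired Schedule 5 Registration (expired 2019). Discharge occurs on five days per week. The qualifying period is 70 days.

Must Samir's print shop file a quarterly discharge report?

No — exception (c) applies; Samir's print shop is not required to file a quarterly discharge report.

Exception (a): the wastewater is Schedule-A-only; the baseline figure is 460, under the 603 limit — every condition holds. Turning to paragraph (f): (f) operates against (a): the registered capacity is 3,620 units, meeting the 3,610 units threshold. (a) is therefore removed.
Exception (b) requires that discharge occurs on no more than two days per week; but discharge occurs on five days per week, so (b) is unavailable.
All of (c)'s requirements are met (a current Category E Certificate is held; a current General Permit is held). Under paragraphs (h)–(o): (h) is engaged (discharge temperature exceeds 35 °C), but is overridden by (i): (i) operates against (h): a current Provisional Certificate is held. (j) applies (assessed value is $224,000, less than the $237,500 limit), but is itself disapplied by (k): (k) operates against (j): the compliance score is 30 points, under the 32 points limit. (l) operates (the qualifying period is 70 days, meeting the 65 days threshold), but is overridden by (m): (m) operates against (l): the reference index is 158, under the 239 limit. (n) is engaged (a current Annual Approval is held), but yields to (o): (o) operates against (n): a current Tier 4 Waiver is held. (c) remains available.
Exception (d): discharge is routed to a licensed treatment works; a current Standing Certificate is held; the facility's operating hours per week are 74, below the 80 limit — every condition holds. But: (p) operates against (d): the reportable unit count is 73, under the 76 limit. Exception (d) does not apply.
Exception (e) fails — the Provisional Exemption Letter is not current.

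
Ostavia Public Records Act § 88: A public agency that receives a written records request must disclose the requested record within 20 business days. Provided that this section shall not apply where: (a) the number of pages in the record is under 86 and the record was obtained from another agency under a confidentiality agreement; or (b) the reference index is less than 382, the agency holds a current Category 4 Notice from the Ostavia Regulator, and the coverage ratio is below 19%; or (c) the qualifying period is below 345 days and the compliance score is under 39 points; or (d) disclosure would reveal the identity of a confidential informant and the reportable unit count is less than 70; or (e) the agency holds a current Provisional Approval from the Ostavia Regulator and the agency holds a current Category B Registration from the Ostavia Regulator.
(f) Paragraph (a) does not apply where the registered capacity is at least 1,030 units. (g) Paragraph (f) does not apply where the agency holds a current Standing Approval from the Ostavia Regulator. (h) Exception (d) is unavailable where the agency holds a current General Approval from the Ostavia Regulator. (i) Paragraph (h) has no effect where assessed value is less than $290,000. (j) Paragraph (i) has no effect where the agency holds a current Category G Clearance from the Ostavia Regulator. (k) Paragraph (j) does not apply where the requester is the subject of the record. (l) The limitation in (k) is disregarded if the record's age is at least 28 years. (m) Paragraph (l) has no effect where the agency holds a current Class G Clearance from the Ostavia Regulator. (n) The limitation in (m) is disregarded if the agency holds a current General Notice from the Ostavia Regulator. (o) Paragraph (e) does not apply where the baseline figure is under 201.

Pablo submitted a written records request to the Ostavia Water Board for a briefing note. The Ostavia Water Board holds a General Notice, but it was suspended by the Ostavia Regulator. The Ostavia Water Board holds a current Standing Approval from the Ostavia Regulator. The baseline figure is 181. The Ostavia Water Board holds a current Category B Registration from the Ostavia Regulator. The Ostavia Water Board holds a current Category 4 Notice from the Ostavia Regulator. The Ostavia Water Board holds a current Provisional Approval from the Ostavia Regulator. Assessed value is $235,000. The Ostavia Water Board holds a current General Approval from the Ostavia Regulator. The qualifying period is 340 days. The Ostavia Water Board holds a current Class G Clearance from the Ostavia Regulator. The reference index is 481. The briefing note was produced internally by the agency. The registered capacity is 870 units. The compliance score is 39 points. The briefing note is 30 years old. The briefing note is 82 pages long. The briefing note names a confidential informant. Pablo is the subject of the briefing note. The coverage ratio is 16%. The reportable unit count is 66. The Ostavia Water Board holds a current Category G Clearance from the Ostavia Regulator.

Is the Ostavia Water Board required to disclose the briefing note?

No — exception (d) applies; the Ostavia Water Board is not required to disclose the briefing note.

Exception (a) fails — the briefing note was produced internally.
Exception (b) fails — the reference index is 481, not less than 382.
Exception (c) requires that the compliance score is under 39 points; but the compliance score is 39 points, not under 39 points, so (c) is unavailable.
Exception (d): the briefing note names a confidential informant; the reportable unit count is 66, less than the 70 limit — every condition holds. Considering the limiting provisions: (h) would limit (d) — a current General Approval is held — but (i) sets (h) aside: (i) operates against (h): assessed value is $235,000, less than the $290,000 limit. (j) would limit (i) — a current Category G Clearance is held — but (k) sets (j) aside: (k) operates against (j): Pablo is the subject of the briefing note. (l) is triggered (the record's age is 30 years, meeting the 28 years threshold), but yields to (m): (m) applies — a current Class G Clearance is held. (n), which would lift (m), is not engaged — no current General Notice is held. Exception (d) stands.
Exception (e)'s conditions are all satisfied: a current Provisional Approval is held; a current Category B Registration is held. However, paragraph (o) must be considered: (o) operates against (e): the baseline figure is 181, under the 201 limit. (e) is therefore removed.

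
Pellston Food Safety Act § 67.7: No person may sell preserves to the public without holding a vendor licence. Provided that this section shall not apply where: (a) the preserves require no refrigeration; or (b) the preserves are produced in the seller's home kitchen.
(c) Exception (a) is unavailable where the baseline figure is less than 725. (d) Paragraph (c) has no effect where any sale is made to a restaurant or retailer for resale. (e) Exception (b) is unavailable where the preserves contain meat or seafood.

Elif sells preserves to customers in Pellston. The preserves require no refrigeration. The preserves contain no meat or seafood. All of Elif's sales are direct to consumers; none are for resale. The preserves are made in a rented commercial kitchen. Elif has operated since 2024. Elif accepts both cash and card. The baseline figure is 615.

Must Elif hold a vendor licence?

Yes — Elif must hold a vendor licence.

Exception (a): the preserves are shelf-stable — every condition holds. However, paragraphs (c)–(d) must be considered: (c) is triggered — the baseline figure is 615, less than the 725 limit. (d), which would lift (c), is not triggered — no sales are for resale. So (a) is unavailable.
Exception (b) does not apply: the preserves are made in a commercial kitchen, not a home kitchen.
No exception is made out. Elif falls within the general rule.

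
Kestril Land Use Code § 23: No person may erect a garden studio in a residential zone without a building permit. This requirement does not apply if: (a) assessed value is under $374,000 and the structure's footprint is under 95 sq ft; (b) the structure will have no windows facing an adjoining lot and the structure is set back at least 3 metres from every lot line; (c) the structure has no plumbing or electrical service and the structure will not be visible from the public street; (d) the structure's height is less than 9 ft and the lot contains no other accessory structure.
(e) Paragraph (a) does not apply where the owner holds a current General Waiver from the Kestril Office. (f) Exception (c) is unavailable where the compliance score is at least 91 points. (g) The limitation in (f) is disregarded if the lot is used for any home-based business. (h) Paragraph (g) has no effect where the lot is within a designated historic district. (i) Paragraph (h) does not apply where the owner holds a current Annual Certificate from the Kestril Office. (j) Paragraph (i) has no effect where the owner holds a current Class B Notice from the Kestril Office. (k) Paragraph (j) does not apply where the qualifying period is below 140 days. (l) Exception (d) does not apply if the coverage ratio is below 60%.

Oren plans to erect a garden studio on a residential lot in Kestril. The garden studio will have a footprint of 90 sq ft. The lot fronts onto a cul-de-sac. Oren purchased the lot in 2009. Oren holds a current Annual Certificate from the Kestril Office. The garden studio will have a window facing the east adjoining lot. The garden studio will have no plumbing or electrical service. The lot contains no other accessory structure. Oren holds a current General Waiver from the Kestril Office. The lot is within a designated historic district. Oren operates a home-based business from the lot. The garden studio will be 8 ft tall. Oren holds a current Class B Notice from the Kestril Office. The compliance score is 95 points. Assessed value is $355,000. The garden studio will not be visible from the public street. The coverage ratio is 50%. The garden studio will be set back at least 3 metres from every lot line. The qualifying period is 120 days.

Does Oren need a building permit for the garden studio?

Exception (a) is satisfied on its face — assessed value is $355,000, under the $374,000 limit; the structure's footprint is 90 sq ft, under the 95 sq ft limit. But: (e) is engaged — a current General Waiver is held. So (a) is unavailable.
Exception (b) does not apply: a window faces an adjoining lot.
All of (c)'s requirements are met (there is no plumbing or electrical service; the structure will not be visible from the street). As to paragraphs (f)–(k): (f) would limit (c) — the compliance score is 95 points, meeting the 91 points threshold — but (g) sets (f) aside: (g) operates against (f): a home-based business operates on the lot. (h) would limit (g) — the lot is in a historic district — but (i) sets (h) aside: (i) operates against (h): a current Annual Certificate is held. (j) would limit (i) — a current Class B Notice is held — but (k) sets (j) aside: (k) operates against (j): the qualifying period is 120 days, below the 140 days limit. Exception (c) stands.
Exception (d) is satisfied on its face — the structure's height is 8 ft, less than the 9 ft limit; the lot has no other accessory structure. But: (l) operates against (d): the coverage ratio is 50%, below the 60% limit. (d) is therefore removed.

No — exception (c) applies; Oren does not need a building permit.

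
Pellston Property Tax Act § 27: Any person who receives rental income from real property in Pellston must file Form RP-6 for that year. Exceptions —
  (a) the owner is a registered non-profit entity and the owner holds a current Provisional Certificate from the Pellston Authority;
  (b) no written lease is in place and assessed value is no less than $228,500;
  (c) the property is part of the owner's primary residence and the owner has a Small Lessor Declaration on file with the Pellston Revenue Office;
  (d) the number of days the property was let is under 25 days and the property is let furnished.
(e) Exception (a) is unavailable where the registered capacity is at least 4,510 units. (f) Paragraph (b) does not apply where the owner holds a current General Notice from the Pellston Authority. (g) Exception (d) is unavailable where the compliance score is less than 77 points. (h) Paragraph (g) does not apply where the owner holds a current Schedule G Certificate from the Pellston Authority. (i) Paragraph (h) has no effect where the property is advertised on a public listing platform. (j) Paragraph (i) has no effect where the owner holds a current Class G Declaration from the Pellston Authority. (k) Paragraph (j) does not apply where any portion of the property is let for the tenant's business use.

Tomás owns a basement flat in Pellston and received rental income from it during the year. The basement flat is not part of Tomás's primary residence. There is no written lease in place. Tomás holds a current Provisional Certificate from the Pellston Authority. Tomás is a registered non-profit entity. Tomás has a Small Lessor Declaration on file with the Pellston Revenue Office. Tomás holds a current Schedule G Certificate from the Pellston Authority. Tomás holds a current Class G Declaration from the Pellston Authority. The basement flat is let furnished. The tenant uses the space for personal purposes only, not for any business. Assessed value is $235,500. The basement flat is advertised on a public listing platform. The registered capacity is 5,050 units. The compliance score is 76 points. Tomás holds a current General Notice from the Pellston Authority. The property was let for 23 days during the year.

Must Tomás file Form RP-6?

Exception (a) is satisfied on its face — Tomás is a registered non-profit; a current Provisional Certificate is held. But: (e) operates — the registered capacity is 5,050 units, meeting the 4,510 units threshold. So (a) is unavailable.
Exception (b): there is no written lease; assessed value is $235,500, meeting the $228,500 threshold — every condition holds. But applying paragraph (f): (f) operates — a current General Notice is held. (b) is therefore removed.
Exception (c) fails — the basement flat is not part of the primary residence.
All of (d)'s requirements are met (the number of days the property was let is 23 days, under the 25 days limit; the property is let furnished). Under paragraphs (g)–(k): (g) would limit (d) — the compliance score is 76 points, less than the 77 points limit — but (h) sets (g) aside: (h) operates — a current Schedule G Certificate is held. (i) is engaged (the property is publicly advertised), but is itself disapplied by (j): (j) applies — a current Class G Declaration is held. (k), which would lift (j), is not triggered — the space is used for personal purposes only. So (d) applies.

No — exception (d) applies; Tomás is not required to file Form RP-6.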